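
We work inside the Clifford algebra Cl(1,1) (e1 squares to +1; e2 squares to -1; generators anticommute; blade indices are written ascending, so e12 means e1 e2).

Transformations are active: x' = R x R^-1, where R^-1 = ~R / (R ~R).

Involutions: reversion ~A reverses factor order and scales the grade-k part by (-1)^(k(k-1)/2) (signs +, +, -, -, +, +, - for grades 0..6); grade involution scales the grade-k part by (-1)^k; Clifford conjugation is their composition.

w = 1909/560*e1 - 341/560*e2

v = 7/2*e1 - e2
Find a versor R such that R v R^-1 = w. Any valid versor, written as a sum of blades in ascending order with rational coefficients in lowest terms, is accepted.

The midline construction: v and w both square to 45/4, so reflecting in their sum 3869/560*e1 - 901/560*e2 exchanges them.
Answer: 3869/560*e1 - 901/560*e2


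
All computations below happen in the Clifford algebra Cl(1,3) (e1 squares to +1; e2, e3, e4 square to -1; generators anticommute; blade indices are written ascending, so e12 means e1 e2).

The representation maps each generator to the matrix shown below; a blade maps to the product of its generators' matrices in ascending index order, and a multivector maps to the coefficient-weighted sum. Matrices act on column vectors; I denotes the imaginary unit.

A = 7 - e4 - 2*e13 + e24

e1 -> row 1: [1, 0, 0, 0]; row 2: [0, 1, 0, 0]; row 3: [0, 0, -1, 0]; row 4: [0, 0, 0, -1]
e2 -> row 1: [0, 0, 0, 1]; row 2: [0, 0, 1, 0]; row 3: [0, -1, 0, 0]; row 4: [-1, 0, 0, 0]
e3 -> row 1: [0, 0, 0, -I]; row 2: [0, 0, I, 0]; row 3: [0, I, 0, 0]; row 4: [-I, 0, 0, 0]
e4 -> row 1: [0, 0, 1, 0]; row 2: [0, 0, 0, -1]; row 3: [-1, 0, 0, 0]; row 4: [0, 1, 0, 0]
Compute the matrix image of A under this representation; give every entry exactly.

Bivector images (products of the table entries): rho(e13) = rho(e1)rho(e3) = row 1: [0, 0, 0, -I]; row 2: [0, 0, I, 0]; row 3: [0, -I, 0, 0]; row 4: [I, 0, 0, 0]; rho(e24) = rho(e2)rho(e4) = row 1: [0, 1, 0, 0]; row 2: [-1, 0, 0, 0]; row 3: [0, 0, 0, 1]; row 4: [0, 0, -1, 0].
M = (7)*1 + (-1)*rho(e4) + (-2)*rho(e13) + (1)*rho(e24), summed entrywise (1 is the identity matrix):
Answer: row 1: [7, 1, -1, 2*I]; row 2: [-1, 7, -2*I, 1]; row 3: [1, 2*I, 7, 1]; row 4: [-2*I, -1, -1, 7]


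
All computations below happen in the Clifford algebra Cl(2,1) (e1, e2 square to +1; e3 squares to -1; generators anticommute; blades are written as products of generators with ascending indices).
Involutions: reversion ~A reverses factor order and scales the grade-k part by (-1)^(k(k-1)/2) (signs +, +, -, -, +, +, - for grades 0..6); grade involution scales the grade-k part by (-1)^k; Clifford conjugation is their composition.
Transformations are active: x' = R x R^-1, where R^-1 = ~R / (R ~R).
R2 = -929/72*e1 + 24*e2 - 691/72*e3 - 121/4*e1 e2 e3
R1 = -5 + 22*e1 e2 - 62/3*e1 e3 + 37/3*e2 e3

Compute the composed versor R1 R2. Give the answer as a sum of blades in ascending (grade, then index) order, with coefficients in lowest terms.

Distribute over the terms of R1 (each basis-blade product reordered to ascending indices, repeated generators contracted through their squares):
(-5) R2 = 4645/72*e1 - 120*e2 + 3455/72*e3 + 605/4*e1 e2 e3
(22*e1 e2) R2 = 528*e1 + 10219/36*e2 + 1331/2*e3 - 7601/36*e1 e2 e3
(-62/3*e1 e3) R2 = -21421/108*e1 - 3751/6*e2 - 28799/108*e3 + 496*e1 e2 e3
(37/3*e2 e3) R2 = -4477/12*e1 + 25567/216*e2 - 296*e3 - 34373/216*e1 e2 e3
Summing the partial products and collecting blades:
Answer: 4555/216*e1 - 74075/216*e2 + 32579/216*e3 + 59827/216*e1 e2 e3


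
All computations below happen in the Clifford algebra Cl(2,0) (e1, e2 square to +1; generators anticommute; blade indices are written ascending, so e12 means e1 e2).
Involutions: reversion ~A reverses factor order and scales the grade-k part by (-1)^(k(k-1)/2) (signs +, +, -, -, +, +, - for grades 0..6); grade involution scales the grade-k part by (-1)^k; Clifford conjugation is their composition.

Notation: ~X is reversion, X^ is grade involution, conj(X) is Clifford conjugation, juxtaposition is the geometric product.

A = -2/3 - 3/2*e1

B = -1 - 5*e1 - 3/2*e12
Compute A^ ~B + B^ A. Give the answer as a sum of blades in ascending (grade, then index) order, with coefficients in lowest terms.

first term: -41/6 + 11/6*e1 + 9/4*e2 - e12
second term: -41/6 - 11/6*e1 - 9/4*e2 + e12
Answer: -41/3


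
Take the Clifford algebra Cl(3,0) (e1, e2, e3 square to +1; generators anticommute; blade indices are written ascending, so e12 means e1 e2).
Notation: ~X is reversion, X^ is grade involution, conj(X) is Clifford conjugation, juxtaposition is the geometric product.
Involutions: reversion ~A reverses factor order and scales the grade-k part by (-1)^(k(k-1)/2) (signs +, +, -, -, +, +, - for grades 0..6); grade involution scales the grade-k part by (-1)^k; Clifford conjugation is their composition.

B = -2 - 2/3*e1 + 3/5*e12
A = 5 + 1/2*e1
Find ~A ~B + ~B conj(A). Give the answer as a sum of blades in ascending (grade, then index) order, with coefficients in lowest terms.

first term: -31/3 - 13/3*e1 - 3/10*e2 - 3*e12
second term: -29/3 - 7/3*e1 - 3/10*e2 - 3*e12
Answer: -20 - 20/3*e1 - 3/5*e2 - 6*e12


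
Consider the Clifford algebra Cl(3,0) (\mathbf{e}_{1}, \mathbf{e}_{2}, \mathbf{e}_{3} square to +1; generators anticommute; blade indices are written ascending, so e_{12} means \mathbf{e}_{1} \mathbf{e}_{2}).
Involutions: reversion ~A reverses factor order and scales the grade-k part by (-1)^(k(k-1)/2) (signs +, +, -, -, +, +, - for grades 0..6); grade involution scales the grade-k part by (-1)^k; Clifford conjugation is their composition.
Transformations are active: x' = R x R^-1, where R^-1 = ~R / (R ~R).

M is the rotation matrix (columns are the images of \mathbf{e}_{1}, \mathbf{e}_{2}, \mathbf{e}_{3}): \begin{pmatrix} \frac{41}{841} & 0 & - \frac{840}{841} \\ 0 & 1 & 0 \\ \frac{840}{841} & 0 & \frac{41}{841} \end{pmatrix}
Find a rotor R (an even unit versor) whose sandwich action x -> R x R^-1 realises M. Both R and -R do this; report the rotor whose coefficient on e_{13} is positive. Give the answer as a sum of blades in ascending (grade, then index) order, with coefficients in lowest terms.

Method: write R = a + b12*e_{12} + b13*e_{13} + b23*e_{23} with a^2 + b12^2 + b13^2 + b23^2 = 1 (so R^-1 = ~R). Expanding the columns R e_j ~R gives tr M = 4a^2 - 1 and, from the antisymmetric part, M21 - M12 = -4a*b12, M13 - M31 = 4a*b13, M32 - M23 = -4a*b23.
Here tr M = \frac{923}{841}, so a^2 = (1 + tr M)/4 = \frac{441}{841} and a = ±\frac{21}{29}. Taking a = \frac{21}{29}: M21 - M12 = 0, M13 - M31 = -\frac{1680}{841}, M32 - M23 = 0, giving b12 = 0, b13 = -\frac{20}{29}, b23 = 0, i.e. R = \frac{21}{29} - \frac{20}{29} e_{13}.
Its e_{13} coefficient is negative, so report the other preimage -R.
Answer: -\frac{21}{29} + \frac{20}{29} e_{13}. Note: both R and -R realise this M (trace \frac{923}{841}); the covering map identifies them, and the e_{13}-coefficient sign is the tie-breaker.


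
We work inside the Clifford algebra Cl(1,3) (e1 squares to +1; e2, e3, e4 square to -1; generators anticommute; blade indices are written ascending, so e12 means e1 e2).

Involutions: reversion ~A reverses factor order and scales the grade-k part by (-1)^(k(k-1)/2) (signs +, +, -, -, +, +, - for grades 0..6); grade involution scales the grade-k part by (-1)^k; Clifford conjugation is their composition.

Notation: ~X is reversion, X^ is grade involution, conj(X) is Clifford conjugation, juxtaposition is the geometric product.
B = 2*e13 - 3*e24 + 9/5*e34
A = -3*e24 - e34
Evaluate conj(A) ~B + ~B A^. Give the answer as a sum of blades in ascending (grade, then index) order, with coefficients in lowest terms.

first term: -36/5 - 2*e14 - 42/5*e23 + 6*e1234
second term: 36/5 - 2*e14 - 42/5*e23 - 6*e1234
Answer: -4*e14 - 84/5*e23


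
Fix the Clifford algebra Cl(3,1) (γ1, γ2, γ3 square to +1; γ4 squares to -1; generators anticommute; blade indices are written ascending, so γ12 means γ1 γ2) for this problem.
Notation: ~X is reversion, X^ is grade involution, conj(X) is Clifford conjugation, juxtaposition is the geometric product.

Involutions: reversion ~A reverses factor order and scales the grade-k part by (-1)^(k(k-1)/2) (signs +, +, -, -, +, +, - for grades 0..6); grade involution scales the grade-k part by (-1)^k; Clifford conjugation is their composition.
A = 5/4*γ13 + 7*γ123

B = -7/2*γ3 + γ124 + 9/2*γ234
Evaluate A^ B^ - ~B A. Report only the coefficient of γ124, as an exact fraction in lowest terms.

first term: 35/8*γ1 - 49/2*γ12 - 63/2*γ14 - 7*γ34 + 45/8*γ124 - 5/4*γ234
second term: 35/8*γ1 - 49/2*γ12 - 63/2*γ14 - 7*γ34 - 45/8*γ124 + 5/4*γ234
Answer: 45/4


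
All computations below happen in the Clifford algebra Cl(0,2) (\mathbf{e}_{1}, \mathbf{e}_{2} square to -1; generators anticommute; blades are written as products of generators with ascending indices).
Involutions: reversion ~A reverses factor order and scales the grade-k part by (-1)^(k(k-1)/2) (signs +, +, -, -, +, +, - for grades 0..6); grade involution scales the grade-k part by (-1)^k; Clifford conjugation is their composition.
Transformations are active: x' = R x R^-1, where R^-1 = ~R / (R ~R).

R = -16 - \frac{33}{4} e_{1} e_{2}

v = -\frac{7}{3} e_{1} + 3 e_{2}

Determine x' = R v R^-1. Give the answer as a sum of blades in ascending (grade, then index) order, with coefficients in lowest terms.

~R = -16 + \frac{33}{4} e_{1} e_{2}, and R ~R = \frac{5185}{16}, so R^-1 = ~R / (\frac{5185}{16}).
R v = \frac{745}{12} e_{1} - \frac{115}{4} e_{2}
Answer: -\frac{11813}{3111} e_{1} - \frac{167}{1037} e_{2}


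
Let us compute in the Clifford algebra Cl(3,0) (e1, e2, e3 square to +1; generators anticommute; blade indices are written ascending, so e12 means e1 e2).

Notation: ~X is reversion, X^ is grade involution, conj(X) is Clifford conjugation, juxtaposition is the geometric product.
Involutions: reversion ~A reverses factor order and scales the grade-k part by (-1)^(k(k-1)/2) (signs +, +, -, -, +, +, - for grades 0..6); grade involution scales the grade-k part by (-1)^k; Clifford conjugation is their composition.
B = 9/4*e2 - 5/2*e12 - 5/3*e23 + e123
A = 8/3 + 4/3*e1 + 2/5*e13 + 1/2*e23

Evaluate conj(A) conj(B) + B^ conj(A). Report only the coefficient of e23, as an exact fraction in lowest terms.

first term: 5/6 + 1/2*e1 - 146/15*e2 - 9/8*e3 + 31/3*e12 + 5/4*e13 + 19/9*e23 - 41/90*e123
second term: -5/6 - 1/2*e1 - 134/15*e2 + 9/8*e3 - 9*e12 + 5/4*e13 - 37/9*e23 - 121/90*e123
Answer: -2


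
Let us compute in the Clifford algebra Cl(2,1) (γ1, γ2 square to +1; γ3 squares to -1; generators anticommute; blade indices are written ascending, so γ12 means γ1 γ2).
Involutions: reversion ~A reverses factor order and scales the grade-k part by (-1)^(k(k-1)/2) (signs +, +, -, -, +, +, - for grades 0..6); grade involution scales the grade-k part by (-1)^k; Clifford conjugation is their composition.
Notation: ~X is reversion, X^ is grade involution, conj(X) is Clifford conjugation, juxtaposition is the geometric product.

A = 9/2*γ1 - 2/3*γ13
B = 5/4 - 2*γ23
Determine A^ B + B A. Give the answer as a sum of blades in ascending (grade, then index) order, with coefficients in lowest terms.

first term: -45/8*γ1 + 4/3*γ12 - 5/6*γ13 + 9*γ123
second term: 45/8*γ1 - 4/3*γ12 - 5/6*γ13 - 9*γ123
Answer: -5/3*γ13


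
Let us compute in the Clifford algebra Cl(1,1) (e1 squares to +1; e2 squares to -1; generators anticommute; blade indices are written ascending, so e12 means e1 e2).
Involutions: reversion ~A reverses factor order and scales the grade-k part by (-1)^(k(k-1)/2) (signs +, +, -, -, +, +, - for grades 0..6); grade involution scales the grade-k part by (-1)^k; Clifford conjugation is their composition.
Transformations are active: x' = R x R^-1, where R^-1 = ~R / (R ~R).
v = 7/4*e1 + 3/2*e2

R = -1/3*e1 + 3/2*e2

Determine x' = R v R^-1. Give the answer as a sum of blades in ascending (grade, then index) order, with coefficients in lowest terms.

~R = -1/3*e1 + 3/2*e2, and R ~R = -77/36, so R^-1 = ~R / (-77/36).
R v = -17/6 - 25/8*e12
Answer: -811/308*e1 + 381/154*e2


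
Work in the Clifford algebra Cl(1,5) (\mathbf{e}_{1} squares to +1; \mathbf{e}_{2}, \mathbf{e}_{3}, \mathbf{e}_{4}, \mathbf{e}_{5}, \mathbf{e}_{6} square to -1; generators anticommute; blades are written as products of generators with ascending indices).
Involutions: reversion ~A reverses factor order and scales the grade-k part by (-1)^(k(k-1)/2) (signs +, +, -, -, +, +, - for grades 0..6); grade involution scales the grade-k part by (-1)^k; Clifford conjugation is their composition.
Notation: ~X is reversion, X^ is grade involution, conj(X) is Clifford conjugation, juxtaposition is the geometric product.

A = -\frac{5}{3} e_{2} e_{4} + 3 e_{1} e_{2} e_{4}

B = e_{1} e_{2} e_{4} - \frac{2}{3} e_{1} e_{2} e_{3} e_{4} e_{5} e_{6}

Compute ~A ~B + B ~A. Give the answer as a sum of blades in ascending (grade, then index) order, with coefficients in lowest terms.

first term: -3 + \frac{5}{3} e_{1} - 2 e_{3} e_{5} e_{6} + \frac{10}{9} e_{1} e_{3} e_{5} e_{6}
second term: 3 - \frac{5}{3} e_{1} - 2 e_{3} e_{5} e_{6} - \frac{10}{9} e_{1} e_{3} e_{5} e_{6}
Answer: -4 e_{3} e_{5} e_{6}


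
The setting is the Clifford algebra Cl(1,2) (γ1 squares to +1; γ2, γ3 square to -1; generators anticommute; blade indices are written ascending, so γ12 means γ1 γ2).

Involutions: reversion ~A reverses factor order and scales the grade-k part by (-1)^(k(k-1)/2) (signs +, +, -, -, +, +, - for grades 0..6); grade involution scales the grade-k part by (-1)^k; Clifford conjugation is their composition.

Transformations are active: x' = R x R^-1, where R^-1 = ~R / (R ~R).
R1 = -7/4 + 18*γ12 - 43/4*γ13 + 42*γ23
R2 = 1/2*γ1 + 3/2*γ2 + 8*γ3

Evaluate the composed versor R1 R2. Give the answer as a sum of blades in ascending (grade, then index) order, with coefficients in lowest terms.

Distribute over the terms of R2 (each basis-blade product reordered to ascending indices, repeated generators contracted through their squares):
R1 (1/2*γ1) = -7/8*γ1 - 9*γ2 + 43/8*γ3 + 21*γ123
R1 (3/2*γ2) = -27*γ1 - 21/8*γ2 + 63*γ3 + 129/8*γ123
R1 (8*γ3) = 86*γ1 - 336*γ2 - 14*γ3 + 144*γ123
Summing the partial products and collecting blades:
Answer: 465/8*γ1 - 2781/8*γ2 + 435/8*γ3 + 1449/8*γ123


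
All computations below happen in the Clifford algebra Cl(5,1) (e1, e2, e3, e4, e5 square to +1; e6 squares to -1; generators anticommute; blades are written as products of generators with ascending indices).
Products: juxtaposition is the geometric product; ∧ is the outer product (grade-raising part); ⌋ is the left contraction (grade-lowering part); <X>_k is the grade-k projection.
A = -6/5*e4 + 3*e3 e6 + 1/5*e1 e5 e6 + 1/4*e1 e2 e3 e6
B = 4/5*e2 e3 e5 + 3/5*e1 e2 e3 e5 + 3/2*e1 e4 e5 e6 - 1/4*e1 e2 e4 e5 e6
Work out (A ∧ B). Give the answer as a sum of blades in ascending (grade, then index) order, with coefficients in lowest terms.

step 1: -24/25*e2 e3 e4 e5 + 18/25*e1 e2 e3 e4 e5
Answer: -24/25*e2 e3 e4 e5 + 18/25*e1 e2 e3 e4 e5


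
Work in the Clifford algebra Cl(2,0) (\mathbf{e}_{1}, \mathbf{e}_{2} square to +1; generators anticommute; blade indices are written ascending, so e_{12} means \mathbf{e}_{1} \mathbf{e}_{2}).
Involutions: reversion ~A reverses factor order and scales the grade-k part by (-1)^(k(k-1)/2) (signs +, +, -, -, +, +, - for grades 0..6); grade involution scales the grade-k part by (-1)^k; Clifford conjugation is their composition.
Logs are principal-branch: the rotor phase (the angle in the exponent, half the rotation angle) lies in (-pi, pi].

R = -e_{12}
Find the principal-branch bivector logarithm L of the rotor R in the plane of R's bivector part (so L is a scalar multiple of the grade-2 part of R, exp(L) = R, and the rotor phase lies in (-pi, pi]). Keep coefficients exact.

The scalar part of R is 0, so the principal-branch rotor phase is pinned; divide the bivector part by its sine to get the unit plane — L is the phase times that plane.
Concretely: cos(phase) = 0 gives phase = ±\frac{\pi}{2}, and since phase/sin(phase) is even the sign is immaterial: L = (phase/sin(phase)) * <R>_2 = (\frac{\pi}{2}) * <R>_2.
Answer: - \frac{\pi}{2} e_{12}


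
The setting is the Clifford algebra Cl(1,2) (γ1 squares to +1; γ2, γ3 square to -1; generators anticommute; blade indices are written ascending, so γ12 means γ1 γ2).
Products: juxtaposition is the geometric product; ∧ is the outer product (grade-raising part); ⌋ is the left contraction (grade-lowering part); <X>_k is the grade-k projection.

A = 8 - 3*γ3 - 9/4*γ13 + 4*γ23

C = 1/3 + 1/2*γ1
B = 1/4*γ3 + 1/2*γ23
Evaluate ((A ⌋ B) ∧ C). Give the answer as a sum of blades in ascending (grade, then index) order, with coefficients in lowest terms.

step 1: -5/4 - 3/2*γ2 + 2*γ3 + 4*γ23
step 2: -5/12 - 5/8*γ1 - 1/2*γ2 + 2/3*γ3 + 3/4*γ12 - γ13 + 4/3*γ23 + 2*γ123
Answer: -5/12 - 5/8*γ1 - 1/2*γ2 + 2/3*γ3 + 3/4*γ12 - γ13 + 4/3*γ23 + 2*γ123


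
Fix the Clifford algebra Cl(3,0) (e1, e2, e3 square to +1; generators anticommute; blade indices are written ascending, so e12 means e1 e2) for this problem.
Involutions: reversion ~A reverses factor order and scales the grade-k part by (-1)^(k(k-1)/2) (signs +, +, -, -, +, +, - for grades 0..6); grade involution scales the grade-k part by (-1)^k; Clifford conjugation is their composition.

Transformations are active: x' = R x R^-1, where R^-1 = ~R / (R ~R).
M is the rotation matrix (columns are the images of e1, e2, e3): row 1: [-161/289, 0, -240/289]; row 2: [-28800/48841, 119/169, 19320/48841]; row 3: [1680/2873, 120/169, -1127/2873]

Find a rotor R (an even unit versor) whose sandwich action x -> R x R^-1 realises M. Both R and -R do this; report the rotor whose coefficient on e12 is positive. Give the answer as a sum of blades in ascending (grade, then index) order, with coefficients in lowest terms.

Method: write R = a + b12*e12 + b13*e13 + b23*e23 with a^2 + b12^2 + b13^2 + b23^2 = 1 (so R^-1 = ~R). Expanding the columns R e_j ~R gives tr M = 4a^2 - 1 and, from the antisymmetric part, M21 - M12 = -4a*b12, M13 - M31 = 4a*b13, M32 - M23 = -4a*b23.
Here tr M = -11977/48841, so a^2 = (1 + tr M)/4 = 9216/48841 and a = ±96/221. Taking a = 96/221: M21 - M12 = -28800/48841, M13 - M31 = -69120/48841, M32 - M23 = 15360/48841, giving b12 = 75/221, b13 = -180/221, b23 = -40/221, i.e. R = 96/221 + 75/221*e12 - 180/221*e13 - 40/221*e23.
Its e12 coefficient is already positive.
Answer: 96/221 + 75/221*e12 - 180/221*e13 - 40/221*e23. Key observation: the double cover Spin(3) -> SO(3) sends R and -R to the same matrix (trace -11977/48841 here), so the stated sign of the e12 coefficient is what selects one sheet.


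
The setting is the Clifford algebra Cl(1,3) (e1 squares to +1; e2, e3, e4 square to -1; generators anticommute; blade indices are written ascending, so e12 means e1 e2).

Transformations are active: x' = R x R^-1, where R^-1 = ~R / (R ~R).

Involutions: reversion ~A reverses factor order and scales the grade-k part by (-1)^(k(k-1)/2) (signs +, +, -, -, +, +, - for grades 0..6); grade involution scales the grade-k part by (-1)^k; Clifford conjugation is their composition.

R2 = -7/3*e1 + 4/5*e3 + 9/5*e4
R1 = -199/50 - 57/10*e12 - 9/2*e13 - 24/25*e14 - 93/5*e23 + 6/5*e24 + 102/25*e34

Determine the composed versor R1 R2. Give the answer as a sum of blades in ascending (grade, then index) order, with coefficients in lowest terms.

Distribute over the terms of R2 (each basis-blade product reordered to ascending indices, repeated generators contracted through their squares):
R1 (-7/3*e1) = 1393/150*e1 - 133/10*e2 - 21/2*e3 - 56/25*e4 + 217/5*e123 - 14/5*e124 - 238/25*e134
R1 (4/5*e3) = 18/5*e1 + 372/25*e2 - 398/125*e3 + 408/125*e4 - 114/25*e123 + 96/125*e134 - 24/25*e234
R1 (9/5*e4) = 216/125*e1 - 54/25*e2 - 918/125*e3 - 1791/250*e4 - 513/50*e124 - 81/10*e134 - 837/25*e234
Summing the partial products and collecting blades:
Answer: 10961/750*e1 - 29/50*e2 - 5257/250*e3 - 307/50*e4 + 971/25*e123 - 653/50*e124 - 4213/250*e134 - 861/25*e234


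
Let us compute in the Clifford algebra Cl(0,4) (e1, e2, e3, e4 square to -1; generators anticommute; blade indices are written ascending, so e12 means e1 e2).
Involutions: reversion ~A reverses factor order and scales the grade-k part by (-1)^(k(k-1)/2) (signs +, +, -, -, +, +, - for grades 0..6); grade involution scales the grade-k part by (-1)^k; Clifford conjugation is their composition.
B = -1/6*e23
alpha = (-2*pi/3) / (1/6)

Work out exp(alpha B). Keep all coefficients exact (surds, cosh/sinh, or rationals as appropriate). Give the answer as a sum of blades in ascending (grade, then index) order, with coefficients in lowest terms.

B^2 = (-1/6)^2*(e23)^2 = 1/36*(-1) = -1/36 (a basis 2-blade squares to minus the product of its generators' squares).
B^2 = -1/36 — the series telescopes trigonometrically here: l = 1/6, alpha*l = -2*pi/3, so exp(alpha B) = cos(-2*pi/3) + (sin(-2*pi/3)/(1/6))*B = -1/2 + (-3*sqrt(3))*B.
Answer: -1/2 + sqrt(3)/2*e23


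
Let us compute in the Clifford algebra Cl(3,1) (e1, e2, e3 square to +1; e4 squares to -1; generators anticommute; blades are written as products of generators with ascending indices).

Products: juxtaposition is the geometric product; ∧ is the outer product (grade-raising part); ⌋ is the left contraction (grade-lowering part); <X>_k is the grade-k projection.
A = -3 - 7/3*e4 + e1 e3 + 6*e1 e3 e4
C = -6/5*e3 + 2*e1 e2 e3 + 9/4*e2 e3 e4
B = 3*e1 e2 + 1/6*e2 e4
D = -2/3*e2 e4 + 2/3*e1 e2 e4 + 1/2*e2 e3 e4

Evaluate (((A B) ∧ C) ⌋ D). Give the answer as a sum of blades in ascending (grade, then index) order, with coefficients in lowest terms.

step 1: -7/18*e2 - 9*e1 e2 + 3*e2 e3 - 1/2*e2 e4 - e1 e2 e3 - 7*e1 e2 e4 + 18*e2 e3 e4 - 1/6*e1 e2 e3 e4
step 2: 7/15*e2 e3 + 54/5*e1 e2 e3 - 3/5*e2 e3 e4 - 42/5*e1 e2 e3 e4
step 3: -3/10 - 7/30*e4
Answer: -3/10 - 7/30*e4


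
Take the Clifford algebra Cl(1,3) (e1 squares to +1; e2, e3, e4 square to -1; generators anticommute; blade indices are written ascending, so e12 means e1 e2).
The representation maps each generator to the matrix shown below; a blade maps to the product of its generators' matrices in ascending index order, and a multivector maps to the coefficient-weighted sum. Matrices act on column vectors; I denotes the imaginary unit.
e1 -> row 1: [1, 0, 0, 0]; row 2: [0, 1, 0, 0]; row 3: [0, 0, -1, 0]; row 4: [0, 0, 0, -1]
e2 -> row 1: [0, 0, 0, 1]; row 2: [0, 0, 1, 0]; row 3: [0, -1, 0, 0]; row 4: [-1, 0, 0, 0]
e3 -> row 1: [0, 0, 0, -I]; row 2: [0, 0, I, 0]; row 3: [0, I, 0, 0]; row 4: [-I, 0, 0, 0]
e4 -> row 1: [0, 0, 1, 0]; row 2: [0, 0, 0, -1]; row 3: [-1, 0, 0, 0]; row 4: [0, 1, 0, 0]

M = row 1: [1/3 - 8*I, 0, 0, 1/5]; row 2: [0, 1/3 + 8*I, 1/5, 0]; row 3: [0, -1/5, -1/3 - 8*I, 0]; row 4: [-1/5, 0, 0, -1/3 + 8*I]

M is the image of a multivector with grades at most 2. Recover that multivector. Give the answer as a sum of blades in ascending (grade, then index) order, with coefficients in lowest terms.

Method: the blade images are trace-orthogonal — tr(rho(e_A) rho(e_B)^-1) = 4 if A = B and 0 otherwise — and rho(e_A)^-1 = (e_A)^2 * rho(e_A) with (e_A)^2 = +1 or -1, so the coefficient of e_A in the preimage is (e_A)^2 * tr(M rho(e_A))/4.
Nonzero projections over blades of grade <= 2: e1: (e1)^2 = +1, tr(M rho(e1)) = 4/3, coefficient 1/3; e2: (e2)^2 = -1, tr(M rho(e2)) = -4/5, coefficient 1/5; e23: (e23)^2 = -1, tr(M rho(e23)) = -32, coefficient 8. Every other blade of grade <= 2 projects to 0.
Answer: 1/3*e1 + 1/5*e2 + 8*e23


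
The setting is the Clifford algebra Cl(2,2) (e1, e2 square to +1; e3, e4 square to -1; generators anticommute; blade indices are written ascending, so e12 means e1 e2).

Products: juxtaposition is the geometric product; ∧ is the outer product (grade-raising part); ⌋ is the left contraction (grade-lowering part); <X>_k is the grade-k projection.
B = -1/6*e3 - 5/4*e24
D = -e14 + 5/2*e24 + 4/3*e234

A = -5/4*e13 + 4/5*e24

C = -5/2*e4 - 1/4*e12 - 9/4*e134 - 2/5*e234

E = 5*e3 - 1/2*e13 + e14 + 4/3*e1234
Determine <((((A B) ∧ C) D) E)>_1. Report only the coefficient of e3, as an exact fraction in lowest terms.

step 1: -1 - 5/24*e1 + 2/15*e234 - 25/16*e1234
step 2: 5/2*e4 + 1/4*e12 + 25/48*e14 + 9/4*e134 + 2/5*e234 + 1/12*e1234
step 3: -253/240 - 47/18*e1 + 25/4*e2 + 5/4*e3 - 163/96*e12 - 5/24*e13 + 5/8*e14 - 41/12*e23 + 1/4*e24 - 2419/360*e123 + 1/3*e134
step 4: -265/48 + 5/12*e1 + 3187/240*e2 - 619/144*e3 - 3169/270*e4 + 1139/36*e12 - 18521/1440*e13 - 2839/720*e14 + 1999/64*e23 + 569/288*e24 + 311/144*e34 - 515/96*e123 - 95/12*e124 - 305/24*e134 - 12367/1080*e234 - 1691/360*e1234
step 5: 5/12*e1 + 3187/240*e2 - 619/144*e3 - 3169/270*e4
Answer: -619/144


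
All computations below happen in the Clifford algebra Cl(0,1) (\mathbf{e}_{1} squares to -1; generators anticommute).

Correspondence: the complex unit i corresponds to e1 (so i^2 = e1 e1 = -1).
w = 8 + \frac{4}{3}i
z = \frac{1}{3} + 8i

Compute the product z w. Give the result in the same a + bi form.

In blades: z = \frac{1}{3} + 8 e_{1}, w = 8 + \frac{4}{3} e_{1}.
Distribute z over w term by term (generator squares from the signature, products reordered to ascending indices): (\frac{1}{3})*w = \frac{8}{3} + \frac{4}{9} e_{1}; (8 e_{1})*w = -\frac{32}{3} + 64 e_{1}.
Sum: -8 + \frac{580}{9} e_{1}; translating back through the correspondence:
Answer: -8 + \frac{580}{9}i


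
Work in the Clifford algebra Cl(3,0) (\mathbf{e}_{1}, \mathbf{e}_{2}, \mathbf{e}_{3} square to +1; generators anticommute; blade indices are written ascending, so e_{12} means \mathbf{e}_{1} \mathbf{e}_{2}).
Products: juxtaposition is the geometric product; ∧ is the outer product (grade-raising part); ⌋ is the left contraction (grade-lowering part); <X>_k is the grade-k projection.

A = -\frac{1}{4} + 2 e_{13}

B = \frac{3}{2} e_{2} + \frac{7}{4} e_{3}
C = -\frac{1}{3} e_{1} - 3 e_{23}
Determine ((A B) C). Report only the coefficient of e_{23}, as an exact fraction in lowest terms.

step 1: \frac{7}{2} e_{1} - \frac{3}{8} e_{2} - \frac{7}{16} e_{3} - 3 e_{123}
step 2: -\frac{7}{6} - 9 e_{1} - \frac{21}{16} e_{2} + \frac{9}{8} e_{3} - \frac{1}{8} e_{12} - \frac{7}{48} e_{13} + e_{23} - \frac{21}{2} e_{123}
Answer: 1


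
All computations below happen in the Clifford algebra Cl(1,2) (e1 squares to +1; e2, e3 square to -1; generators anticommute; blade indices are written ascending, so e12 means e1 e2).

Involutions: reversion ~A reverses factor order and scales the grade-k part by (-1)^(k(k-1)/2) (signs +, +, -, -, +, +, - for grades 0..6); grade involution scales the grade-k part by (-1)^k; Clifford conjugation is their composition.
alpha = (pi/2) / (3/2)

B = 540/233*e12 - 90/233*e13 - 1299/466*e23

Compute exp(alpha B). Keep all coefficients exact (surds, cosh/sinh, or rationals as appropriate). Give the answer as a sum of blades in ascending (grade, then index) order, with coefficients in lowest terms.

B^2 term by term: the squares give (540/233)^2*(e12)^2 + (-90/233)^2*(e13)^2 + (-1299/466)^2*(e23)^2 = 291600/54289*(+1) + 8100/54289*(+1) + 1687401/217156*(-1) = -9/4 (each basis 2-blade squares to minus the product of its generators' squares); cross terms between blades sharing an index anticommute and cancel. So B^2 = -9/4.
B^2 = -9/4 — circular case — the even/odd split gives cos and sin: l = 3/2, alpha*l = pi/2, so exp(alpha B) = cos(pi/2) + (sin(pi/2)/(3/2))*B = 0 + (2/3)*B.
Answer: 360/233*e12 - 60/233*e13 - 433/233*e23


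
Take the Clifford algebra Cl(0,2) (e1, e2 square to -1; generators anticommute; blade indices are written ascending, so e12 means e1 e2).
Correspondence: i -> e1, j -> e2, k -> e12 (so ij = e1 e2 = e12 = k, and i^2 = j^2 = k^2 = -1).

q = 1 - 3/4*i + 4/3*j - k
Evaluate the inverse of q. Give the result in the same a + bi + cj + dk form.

In blades: q = 1 - 3/4*e1 + 4/3*e2 - e12.
With qbar = 1 + 3/4*e1 - 4/3*e2 + e12 (scalar fixed, mapped units negated), q qbar = 625/144 (the sum of squared coefficients), so q^-1 = qbar / (625/144) = 144/625 + 108/625*e1 - 192/625*e2 + 144/625*e12; translating back:
Answer: 144/625 + 108/625*i - 192/625*j + 144/625*k


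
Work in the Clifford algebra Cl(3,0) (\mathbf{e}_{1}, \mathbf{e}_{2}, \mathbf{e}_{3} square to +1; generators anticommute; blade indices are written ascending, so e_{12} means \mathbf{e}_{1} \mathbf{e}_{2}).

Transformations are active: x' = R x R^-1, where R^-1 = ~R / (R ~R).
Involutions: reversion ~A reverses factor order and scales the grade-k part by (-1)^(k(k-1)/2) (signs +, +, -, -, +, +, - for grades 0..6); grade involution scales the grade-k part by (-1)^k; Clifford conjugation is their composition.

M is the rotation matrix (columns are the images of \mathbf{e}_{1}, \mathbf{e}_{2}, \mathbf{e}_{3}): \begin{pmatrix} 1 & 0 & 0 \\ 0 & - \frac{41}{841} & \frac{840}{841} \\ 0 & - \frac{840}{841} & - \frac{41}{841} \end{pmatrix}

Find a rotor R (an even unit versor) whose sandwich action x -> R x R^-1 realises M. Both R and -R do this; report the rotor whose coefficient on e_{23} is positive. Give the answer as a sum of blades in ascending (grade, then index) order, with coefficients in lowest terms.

Method: write R = a + b12*e_{12} + b13*e_{13} + b23*e_{23} with a^2 + b12^2 + b13^2 + b23^2 = 1 (so R^-1 = ~R). Expanding the columns R e_j ~R gives tr M = 4a^2 - 1 and, from the antisymmetric part, M21 - M12 = -4a*b12, M13 - M31 = 4a*b13, M32 - M23 = -4a*b23.
Here tr M = \frac{759}{841}, so a^2 = (1 + tr M)/4 = \frac{400}{841} and a = ±\frac{20}{29}. Taking a = \frac{20}{29}: M21 - M12 = 0, M13 - M31 = 0, M32 - M23 = -\frac{1680}{841}, giving b12 = 0, b13 = 0, b23 = \frac{21}{29}, i.e. R = \frac{20}{29} + \frac{21}{29} e_{23}.
Its e_{23} coefficient is already positive.
Answer: \frac{20}{29} + \frac{21}{29} e_{23}. Uniqueness: Spin(3) -> SO(3) maps R and -R to the same rotation of trace \frac{759}{841}; fixing the sign of the e_{23} coefficient removes the ambiguity.


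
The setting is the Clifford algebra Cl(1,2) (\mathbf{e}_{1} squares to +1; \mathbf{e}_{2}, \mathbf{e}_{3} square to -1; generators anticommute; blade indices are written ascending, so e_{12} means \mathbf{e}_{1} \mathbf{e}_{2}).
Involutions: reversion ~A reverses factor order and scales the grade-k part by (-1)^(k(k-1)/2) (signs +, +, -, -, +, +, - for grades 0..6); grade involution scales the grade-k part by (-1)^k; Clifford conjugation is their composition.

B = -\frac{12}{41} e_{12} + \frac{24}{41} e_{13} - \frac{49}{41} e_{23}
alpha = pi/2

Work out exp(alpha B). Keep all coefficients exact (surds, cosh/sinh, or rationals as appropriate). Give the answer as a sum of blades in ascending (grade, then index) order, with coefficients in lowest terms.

B^2 term by term: the squares give (-\frac{12}{41})^2*(e_{12})^2 + (\frac{24}{41})^2*(e_{13})^2 + (-\frac{49}{41})^2*(e_{23})^2 = \frac{144}{1681}*(+1) + \frac{576}{1681}*(+1) + \frac{2401}{1681}*(-1) = -1 (each basis 2-blade squares to minus the product of its generators' squares); cross terms between blades sharing an index anticommute and cancel. So B^2 = -1.
B^2 = -1 — a negative square means the series sums to a rotation: l = 1, alpha*l = \frac{\pi}{2}, so exp(alpha B) = cos(\frac{\pi}{2}) + (sin(\frac{\pi}{2})/1)*B = 0 + (1)*B.
Answer: - \frac{12}{41} e_{12} + \frac{24}{41} e_{13} - \frac{49}{41} e_{23}


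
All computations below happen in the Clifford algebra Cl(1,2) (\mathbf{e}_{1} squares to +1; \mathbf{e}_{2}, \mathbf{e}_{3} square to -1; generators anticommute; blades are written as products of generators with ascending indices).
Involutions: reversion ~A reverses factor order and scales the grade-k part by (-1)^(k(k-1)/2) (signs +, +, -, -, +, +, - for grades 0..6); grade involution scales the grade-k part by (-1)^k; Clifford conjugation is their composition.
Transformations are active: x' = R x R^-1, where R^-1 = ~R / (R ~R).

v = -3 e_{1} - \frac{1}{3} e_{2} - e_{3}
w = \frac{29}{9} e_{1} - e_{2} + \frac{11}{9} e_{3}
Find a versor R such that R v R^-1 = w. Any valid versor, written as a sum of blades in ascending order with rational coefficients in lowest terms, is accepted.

Construction: equal norms (both \frac{71}{9}) license R = v + w = \frac{2}{9} e_{1} - \frac{4}{3} e_{2} + \frac{2}{9} e_{3} — nothing changes along that direction, while (v - w)/2 changes sign, so v maps onto w.
Answer: \frac{2}{9} e_{1} - \frac{4}{3} e_{2} + \frac{2}{9} e_{3}


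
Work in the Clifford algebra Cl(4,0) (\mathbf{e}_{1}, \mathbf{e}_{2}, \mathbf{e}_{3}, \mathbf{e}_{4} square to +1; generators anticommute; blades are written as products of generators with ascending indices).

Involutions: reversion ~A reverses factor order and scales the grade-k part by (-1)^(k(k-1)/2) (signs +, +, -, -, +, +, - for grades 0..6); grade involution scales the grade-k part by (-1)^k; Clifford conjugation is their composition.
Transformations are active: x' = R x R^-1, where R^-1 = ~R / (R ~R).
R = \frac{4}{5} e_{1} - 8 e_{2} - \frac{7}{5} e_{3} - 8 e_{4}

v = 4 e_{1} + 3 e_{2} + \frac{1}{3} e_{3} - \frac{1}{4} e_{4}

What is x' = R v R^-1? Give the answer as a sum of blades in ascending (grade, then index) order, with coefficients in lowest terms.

~R = \frac{4}{5} e_{1} - 8 e_{2} - \frac{7}{5} e_{3} - 8 e_{4}, and R ~R = \frac{653}{5}, so R^-1 = ~R / (\frac{653}{5}).
R v = -\frac{289}{15} + \frac{172}{5} e_{1} e_{2} + \frac{88}{15} e_{1} e_{3} + \frac{159}{5} e_{1} e_{4} + \frac{23}{15} e_{2} e_{3} + 26 e_{2} e_{4} + \frac{181}{60} e_{3} e_{4}
Answer: -\frac{41492}{9795} e_{1} - \frac{1253}{1959} e_{2} + \frac{781}{9795} e_{3} + \frac{20455}{7836} e_{4}


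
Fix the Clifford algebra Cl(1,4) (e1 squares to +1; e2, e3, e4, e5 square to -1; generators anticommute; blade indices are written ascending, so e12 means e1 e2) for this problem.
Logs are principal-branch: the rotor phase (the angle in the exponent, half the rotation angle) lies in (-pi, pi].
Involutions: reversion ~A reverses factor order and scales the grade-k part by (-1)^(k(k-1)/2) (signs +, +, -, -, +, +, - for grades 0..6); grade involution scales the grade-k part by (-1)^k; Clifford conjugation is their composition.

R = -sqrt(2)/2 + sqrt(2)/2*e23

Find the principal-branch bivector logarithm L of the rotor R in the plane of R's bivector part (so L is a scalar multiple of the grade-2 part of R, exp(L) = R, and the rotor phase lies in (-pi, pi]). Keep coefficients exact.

The scalar part of R is -sqrt(2)/2, so the principal-branch rotor phase is pinned; divide the bivector part by its sine to get the unit plane — L is the phase times that plane.
Concretely: cos(phase) = -sqrt(2)/2 gives phase = ±3*pi/4, and since phase/sin(phase) is even the sign is immaterial: L = (phase/sin(phase)) * <R>_2 = (3*sqrt(2)*pi/4) * <R>_2.
Answer: 3*pi/4*e23


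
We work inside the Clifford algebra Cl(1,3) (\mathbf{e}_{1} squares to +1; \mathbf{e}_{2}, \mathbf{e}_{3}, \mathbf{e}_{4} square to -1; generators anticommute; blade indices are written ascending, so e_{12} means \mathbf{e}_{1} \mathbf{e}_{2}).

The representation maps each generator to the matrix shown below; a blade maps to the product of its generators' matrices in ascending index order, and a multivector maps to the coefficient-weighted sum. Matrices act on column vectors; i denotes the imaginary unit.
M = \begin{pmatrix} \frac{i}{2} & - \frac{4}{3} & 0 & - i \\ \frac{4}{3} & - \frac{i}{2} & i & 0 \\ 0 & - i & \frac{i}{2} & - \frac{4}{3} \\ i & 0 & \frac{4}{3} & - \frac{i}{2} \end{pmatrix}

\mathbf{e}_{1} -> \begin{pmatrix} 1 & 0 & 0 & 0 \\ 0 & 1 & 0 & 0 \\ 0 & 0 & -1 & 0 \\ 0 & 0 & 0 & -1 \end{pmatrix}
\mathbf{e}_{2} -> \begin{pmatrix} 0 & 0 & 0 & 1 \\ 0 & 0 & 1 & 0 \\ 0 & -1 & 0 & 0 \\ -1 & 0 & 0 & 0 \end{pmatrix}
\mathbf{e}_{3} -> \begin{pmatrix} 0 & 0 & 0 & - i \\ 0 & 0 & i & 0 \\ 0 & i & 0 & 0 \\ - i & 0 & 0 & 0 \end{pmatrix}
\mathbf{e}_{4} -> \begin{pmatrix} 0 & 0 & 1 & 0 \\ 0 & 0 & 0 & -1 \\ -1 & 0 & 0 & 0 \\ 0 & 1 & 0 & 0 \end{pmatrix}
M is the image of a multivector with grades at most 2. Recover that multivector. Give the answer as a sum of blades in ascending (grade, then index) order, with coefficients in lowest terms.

Method: the blade images are trace-orthogonal — tr(rho(e_A) rho(e_B)^-1) = 4 if A = B and 0 otherwise — and rho(e_A)^-1 = (e_A)^2 * rho(e_A) with (e_A)^2 = +1 or -1, so the coefficient of e_A in the preimage is (e_A)^2 * tr(M rho(e_A))/4.
Nonzero projections over blades of grade <= 2: e_{13}: (e_{13})^2 = +1, tr(M rho(e_{13})) = 4, coefficient 1; e_{23}: (e_{23})^2 = -1, tr(M rho(e_{23})) = 2, coefficient -\frac{1}{2}; e_{24}: (e_{24})^2 = -1, tr(M rho(e_{24})) = \frac{16}{3}, coefficient -\frac{4}{3}. Every other blade of grade <= 2 projects to 0.
Answer: e_{13} - \frac{1}{2} e_{23} - \frac{4}{3} e_{24}


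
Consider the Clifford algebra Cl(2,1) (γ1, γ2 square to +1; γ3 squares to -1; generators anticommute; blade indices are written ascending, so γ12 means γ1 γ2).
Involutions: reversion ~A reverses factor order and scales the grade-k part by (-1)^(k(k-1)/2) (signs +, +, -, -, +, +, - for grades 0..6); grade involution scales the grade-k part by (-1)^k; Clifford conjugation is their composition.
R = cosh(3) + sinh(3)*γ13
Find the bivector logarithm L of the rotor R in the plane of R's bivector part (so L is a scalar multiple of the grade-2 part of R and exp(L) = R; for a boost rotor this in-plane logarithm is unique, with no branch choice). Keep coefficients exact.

The scalar part of R is cosh(3), so cosh pins the rapidity up to sign — the sign comes from the bivector part; dividing that part by sinh of the rapidity yields the plane, and the in-plane L = rapidity * plane is unique because the two sign choices cancel.
Concretely: cosh(rapidity) = cosh(3) gives rapidity = ±3, and since rapidity/sinh(rapidity) is even the sign is immaterial: L = (rapidity/sinh(rapidity)) * <R>_2 = (3/sinh(3)) * <R>_2.
Answer: 3*γ13


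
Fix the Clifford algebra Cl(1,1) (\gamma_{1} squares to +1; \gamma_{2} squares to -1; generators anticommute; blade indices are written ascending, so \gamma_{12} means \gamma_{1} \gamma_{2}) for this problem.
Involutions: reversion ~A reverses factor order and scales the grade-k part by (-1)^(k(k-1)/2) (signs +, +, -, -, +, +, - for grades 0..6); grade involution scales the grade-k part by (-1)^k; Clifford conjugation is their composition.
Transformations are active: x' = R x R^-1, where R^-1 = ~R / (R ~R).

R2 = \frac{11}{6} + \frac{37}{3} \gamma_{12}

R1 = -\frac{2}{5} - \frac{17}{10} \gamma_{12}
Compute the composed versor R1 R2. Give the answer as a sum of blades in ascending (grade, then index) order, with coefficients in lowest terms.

Distribute over the terms of R1 (each basis-blade product reordered to ascending indices, repeated generators contracted through their squares):
(-\frac{2}{5}) R2 = -\frac{11}{15} - \frac{74}{15} \gamma_{12}
(-\frac{17}{10} \gamma_{12}) R2 = -\frac{629}{30} - \frac{187}{60} \gamma_{12}
Summing the partial products and collecting blades:
Answer: -\frac{217}{10} - \frac{161}{20} \gamma_{12}


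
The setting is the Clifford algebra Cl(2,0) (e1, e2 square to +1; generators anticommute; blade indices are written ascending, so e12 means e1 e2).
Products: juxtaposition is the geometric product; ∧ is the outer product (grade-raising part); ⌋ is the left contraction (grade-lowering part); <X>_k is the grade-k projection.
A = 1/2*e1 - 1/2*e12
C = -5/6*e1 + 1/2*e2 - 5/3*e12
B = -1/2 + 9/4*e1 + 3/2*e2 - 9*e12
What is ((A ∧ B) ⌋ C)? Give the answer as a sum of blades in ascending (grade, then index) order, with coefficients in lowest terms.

step 1: -1/4*e1 + e12
step 2: 15/8 + 5/12*e2
Answer: 15/8 + 5/12*e2


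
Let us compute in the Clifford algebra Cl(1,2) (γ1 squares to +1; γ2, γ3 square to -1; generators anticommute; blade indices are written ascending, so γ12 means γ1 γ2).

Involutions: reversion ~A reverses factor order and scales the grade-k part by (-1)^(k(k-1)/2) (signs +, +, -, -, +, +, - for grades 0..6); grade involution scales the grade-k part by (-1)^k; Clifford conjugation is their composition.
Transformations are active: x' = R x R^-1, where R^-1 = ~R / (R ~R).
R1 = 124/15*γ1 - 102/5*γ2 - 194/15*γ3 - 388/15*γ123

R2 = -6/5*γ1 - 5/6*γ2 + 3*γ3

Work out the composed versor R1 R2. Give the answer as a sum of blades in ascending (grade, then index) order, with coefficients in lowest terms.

Distribute over the terms of R2 (each basis-blade product reordered to ascending indices, repeated generators contracted through their squares):
R1 (-6/5*γ1) = -248/25 - 612/25*γ12 - 388/25*γ13 + 776/25*γ23
R1 (-5/6*γ2) = -17 - 62/9*γ12 + 194/9*γ13 - 97/9*γ23
R1 (3*γ3) = 194/5 + 388/5*γ12 + 124/5*γ13 - 306/5*γ23
Summing the partial products and collecting blades:
Answer: 297/25 + 10402/225*γ12 + 6938/225*γ13 - 9211/225*γ23
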